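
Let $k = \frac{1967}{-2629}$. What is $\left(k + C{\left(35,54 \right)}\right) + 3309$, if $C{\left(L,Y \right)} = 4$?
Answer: $\frac{8707910}{2629} \approx 3312.3$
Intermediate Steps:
$k = - \frac{1967}{2629}$ ($k = 1967 \left(- \frac{1}{2629}\right) = - \frac{1967}{2629} \approx -0.74819$)
$\left(k + C{\left(35,54 \right)}\right) + 3309 = \left(- \frac{1967}{2629} + 4\right) + 3309 = \frac{8549}{2629} + 3309 = \frac{8707910}{2629}$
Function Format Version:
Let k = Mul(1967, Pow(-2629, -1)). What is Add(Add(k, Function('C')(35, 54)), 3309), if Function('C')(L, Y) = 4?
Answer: Rational(8707910, 2629) ≈ 3312.3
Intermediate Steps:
k = Rational(-1967, 2629) (k = Mul(1967, Rational(-1, 2629)) = Rational(-1967, 2629) ≈ -0.74819)
Add(Add(k, Function('C')(35, 54)), 3309) = Add(Add(Rational(-1967, 2629), 4), 3309) = Add(Rational(8549, 2629), 3309) = Rational(8707910, 2629)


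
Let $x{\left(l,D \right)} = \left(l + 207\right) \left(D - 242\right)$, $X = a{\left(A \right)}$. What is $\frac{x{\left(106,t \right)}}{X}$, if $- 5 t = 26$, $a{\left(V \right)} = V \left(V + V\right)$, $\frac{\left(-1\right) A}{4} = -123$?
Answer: $- \frac{32239}{201720} \approx -0.15982$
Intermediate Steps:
$A = 492$ ($A = \left(-4\right) \left(-123\right) = 492$)
$a{\left(V \right)} = 2 V^{2}$ ($a{\left(V \right)} = V 2 V = 2 V^{2}$)
$t = - \frac{26}{5}$ ($t = \left(- \frac{1}{5}\right) 26 = - \frac{26}{5} \approx -5.2$)
$X = 484128$ ($X = 2 \cdot 492^{2} = 2 \cdot 242064 = 484128$)
$x{\left(l,D \right)} = \left(-242 + D\right) \left(207 + l\right)$ ($x{\left(l,D \right)} = \left(207 + l\right) \left(-242 + D\right) = \left(-242 + D\right) \left(207 + l\right)$)
$\frac{x{\left(106,t \right)}}{X} = \frac{-50094 - 25652 + 207 \left(- \frac{26}{5}\right) - \frac{2756}{5}}{484128} = \left(-50094 - 25652 - \frac{5382}{5} - \frac{2756}{5}\right) \frac{1}{484128} = \left(- \frac{386868}{5}\right) \frac{1}{484128} = - \frac{32239}{201720}$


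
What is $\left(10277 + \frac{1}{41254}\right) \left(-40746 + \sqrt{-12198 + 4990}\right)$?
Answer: $- \frac{8637487004907}{20627} + \frac{423967359 i \sqrt{1802}}{20627} \approx -4.1875 \cdot 10^{8} + 8.7252 \cdot 10^{5} i$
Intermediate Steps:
$\left(10277 + \frac{1}{41254}\right) \left(-40746 + \sqrt{-12198 + 4990}\right) = \left(10277 + \frac{1}{41254}\right) \left(-40746 + \sqrt{-7208}\right) = \frac{423967359 \left(-40746 + 2 i \sqrt{1802}\right)}{41254} = - \frac{8637487004907}{20627} + \frac{423967359 i \sqrt{1802}}{20627}$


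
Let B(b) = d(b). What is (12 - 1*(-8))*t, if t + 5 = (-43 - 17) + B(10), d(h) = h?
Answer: -1100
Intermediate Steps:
B(b) = b
t = -55 (t = -5 + ((-43 - 17) + 10) = -5 + (-60 + 10) = -5 - 50 = -55)
(12 - 1*(-8))*t = (12 - 1*(-8))*(-55) = (12 + 8)*(-55) = 20*(-55) = -1100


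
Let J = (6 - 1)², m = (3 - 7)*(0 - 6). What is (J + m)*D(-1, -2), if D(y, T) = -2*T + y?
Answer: 147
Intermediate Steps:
m = 24 (m = -4*(-6) = 24)
D(y, T) = y - 2*T
J = 25 (J = 5² = 25)
(J + m)*D(-1, -2) = (25 + 24)*(-1 - 2*(-2)) = 49*(-1 + 4) = 49*3 = 147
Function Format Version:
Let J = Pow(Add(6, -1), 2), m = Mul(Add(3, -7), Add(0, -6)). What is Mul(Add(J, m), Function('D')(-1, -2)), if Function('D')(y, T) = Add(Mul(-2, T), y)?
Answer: 147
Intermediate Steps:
m = 24 (m = Mul(-4, -6) = 24)
Function('D')(y, T) = Add(y, Mul(-2, T))
J = 25 (J = Pow(5, 2) = 25)
Mul(Add(J, m), Function('D')(-1, -2)) = Mul(Add(25, 24), Add(-1, Mul(-2, -2))) = Mul(49, Add(-1, 4)) = Mul(49, 3) = 147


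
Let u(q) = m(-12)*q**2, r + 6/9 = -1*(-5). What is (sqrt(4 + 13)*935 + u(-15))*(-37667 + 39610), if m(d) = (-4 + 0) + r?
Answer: 145725 + 1816705*sqrt(17) ≈ 7.6362e+6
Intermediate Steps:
r = 13/3 (r = -2/3 - 1*(-5) = -2/3 + 5 = 13/3 ≈ 4.3333)
m(d) = 1/3 (m(d) = (-4 + 0) + 13/3 = -4 + 13/3 = 1/3)
u(q) = q**2/3
(sqrt(4 + 13)*935 + u(-15))*(-37667 + 39610) = (sqrt(4 + 13)*935 + (1/3)*(-15)**2)*(-37667 + 39610) = (sqrt(17)*935 + (1/3)*225)*1943 = (935*sqrt(17) + 75)*1943 = (75 + 935*sqrt(17))*1943 = 145725 + 1816705*sqrt(17)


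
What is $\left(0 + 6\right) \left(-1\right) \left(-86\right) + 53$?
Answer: $569$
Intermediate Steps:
$\left(0 + 6\right) \left(-1\right) \left(-86\right) + 53 = 6 \left(-1\right) \left(-86\right) + 53 = \left(-6\right) \left(-86\right) + 53 = 516 + 53 = 569$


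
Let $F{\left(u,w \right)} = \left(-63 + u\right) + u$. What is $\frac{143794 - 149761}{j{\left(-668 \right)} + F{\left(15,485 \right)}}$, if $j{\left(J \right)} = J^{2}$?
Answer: $- \frac{5967}{446191} \approx -0.013373$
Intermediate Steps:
$F{\left(u,w \right)} = -63 + 2 u$
$\frac{143794 - 149761}{j{\left(-668 \right)} + F{\left(15,485 \right)}} = \frac{143794 - 149761}{\left(-668\right)^{2} + \left(-63 + 2 \cdot 15\right)} = - \frac{5967}{446224 + \left(-63 + 30\right)} = - \frac{5967}{446224 - 33} = - \frac{5967}{446191}$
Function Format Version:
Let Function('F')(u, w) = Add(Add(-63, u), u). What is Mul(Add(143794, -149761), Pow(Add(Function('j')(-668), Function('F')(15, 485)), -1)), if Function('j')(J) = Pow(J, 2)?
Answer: Rational(-5967, 446191) ≈ -0.013373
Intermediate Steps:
Function('F')(u, w) = Add(-63, Mul(2, u))
Mul(Add(143794, -149761), Pow(Add(Function('j')(-668), Function('F')(15, 485)), -1)) = Mul(Add(143794, -149761), Pow(Add(Pow(-668, 2), Add(-63, Mul(2, 15))), -1)) = Mul(-5967, Pow(Add(446224, Add(-63, 30)), -1)) = Mul(-5967, Pow(Add(446224, -33), -1)) = Mul(-5967, Pow(446191, -1)) = Mul(-5967, Rational(1, 446191)) = Rational(-5967, 446191)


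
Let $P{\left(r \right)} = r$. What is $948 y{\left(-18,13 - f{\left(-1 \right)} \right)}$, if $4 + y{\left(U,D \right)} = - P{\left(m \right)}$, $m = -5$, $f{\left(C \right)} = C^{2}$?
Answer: $948$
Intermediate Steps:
$y{\left(U,D \right)} = 1$ ($y{\left(U,D \right)} = -4 - -5 = -4 + 5 = 1$)
$948 y{\left(-18,13 - f{\left(-1 \right)} \right)} = 948 \cdot 1 = 948$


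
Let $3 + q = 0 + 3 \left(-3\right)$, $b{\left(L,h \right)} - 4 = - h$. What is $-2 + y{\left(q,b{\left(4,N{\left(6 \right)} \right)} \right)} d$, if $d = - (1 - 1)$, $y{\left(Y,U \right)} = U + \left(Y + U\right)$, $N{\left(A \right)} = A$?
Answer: $-2$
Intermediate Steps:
$b{\left(L,h \right)} = 4 - h$
$q = -12$ ($q = -3 + \left(0 + 3 \left(-3\right)\right) = -3 + \left(0 - 9\right) = -3 - 9 = -12$)
$y{\left(Y,U \right)} = Y + 2 U$ ($y{\left(Y,U \right)} = U + \left(U + Y\right) = Y + 2 U$)
$d = 0$ ($d = \left(-1\right) 0 = 0$)
$-2 + y{\left(q,b{\left(4,N{\left(6 \right)} \right)} \right)} d = -2 + \left(-12 + 2 \left(4 - 6\right)\right) 0 = -2 + \left(-12 + 2 \left(-2\right)\right) 0 = -2 + \left(-12 - 4\right) 0 = -2 - 0 = -2 + 0 = -2$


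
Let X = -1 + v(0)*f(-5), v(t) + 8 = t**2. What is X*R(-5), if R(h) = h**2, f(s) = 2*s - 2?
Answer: 2375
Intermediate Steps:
v(t) = -8 + t**2
f(s) = -2 + 2*s
X = 95 (X = -1 + (-8 + 0**2)*(-2 + 2*(-5)) = -1 + (-8 + 0)*(-2 - 10) = -1 - 8*(-12) = -1 + 96 = 95)
X*R(-5) = 95*(-5)**2 = 95*25 = 2375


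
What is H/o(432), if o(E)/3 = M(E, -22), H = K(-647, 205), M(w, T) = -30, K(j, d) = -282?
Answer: 47/15 ≈ 3.1333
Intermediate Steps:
H = -282
o(E) = -90 (o(E) = 3*(-30) = -90)
H/o(432) = -282/(-90) = -282*(-1/90) = 47/15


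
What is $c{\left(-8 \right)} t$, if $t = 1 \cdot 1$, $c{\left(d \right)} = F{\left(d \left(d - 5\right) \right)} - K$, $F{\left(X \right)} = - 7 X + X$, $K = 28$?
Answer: $-652$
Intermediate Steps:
$F{\left(X \right)} = - 6 X$
$c{\left(d \right)} = -28 - 6 d \left(-5 + d\right)$ ($c{\left(d \right)} = - 6 d \left(d - 5\right) - 28 = - 6 d \left(-5 + d\right) - 28 = -28 - 6 d \left(-5 + d\right)$)
$t = 1$
$c{\left(-8 \right)} t = \left(-28 - 6 \left(-8\right)^{2} + 30 \left(-8\right)\right) 1 = \left(-28 - 384 - 240\right) 1 = \left(-652\right) 1 = -652$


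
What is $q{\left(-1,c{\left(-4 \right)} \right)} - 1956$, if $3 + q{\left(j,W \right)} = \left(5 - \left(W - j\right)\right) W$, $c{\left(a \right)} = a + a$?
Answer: $-2055$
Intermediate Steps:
$c{\left(a \right)} = 2 a$
$q{\left(j,W \right)} = -3 + W \left(5 + j - W\right)$ ($q{\left(j,W \right)} = -3 + \left(5 - \left(W - j\right)\right) W = -3 + \left(5 + j - W\right) W = -3 + W \left(5 + j - W\right)$)
$q{\left(-1,c{\left(-4 \right)} \right)} - 1956 = \left(-3 - \left(2 \left(-4\right)\right)^{2} + 5 \cdot 2 \left(-4\right) + 2 \left(-4\right) \left(-1\right)\right) - 1956 = \left(-3 - \left(-8\right)^{2} + 5 \left(-8\right) - -8\right) - 1956 = \left(-3 - 64 - 40 + 8\right) - 1956 = -99 - 1956 = -2055$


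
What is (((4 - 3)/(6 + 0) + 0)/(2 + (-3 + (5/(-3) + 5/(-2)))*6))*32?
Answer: -16/123 ≈ -0.13008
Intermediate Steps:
(((4 - 3)/(6 + 0) + 0)/(2 + (-3 + (5/(-3) + 5/(-2)))*6))*32 = ((1/6 + 0)/(2 + (-3 + (5*(-⅓) + 5*(-½)))*6))*32 = ((1*(⅙) + 0)/(2 + (-3 + (-5/3 - 5/2))*6))*32 = ((⅙ + 0)/(2 + (-3 - 25/6)*6))*32 = (1/(6*(2 - 43/6*6)))*32 = (1/(6*(2 - 43)))*32 = ((⅙)/(-41))*32 = ((⅙)*(-1/41))*32 = -1/246*32 = -16/123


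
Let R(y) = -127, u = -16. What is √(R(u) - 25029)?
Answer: 2*I*√6289 ≈ 158.61*I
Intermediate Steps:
√(R(u) - 25029) = √(-127 - 25029) = √(-25156) = 2*I*√6289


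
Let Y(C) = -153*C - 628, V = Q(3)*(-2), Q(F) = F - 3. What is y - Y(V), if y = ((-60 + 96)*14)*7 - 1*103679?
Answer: -99523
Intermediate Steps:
Q(F) = -3 + F
V = 0 (V = (-3 + 3)*(-2) = 0*(-2) = 0)
Y(C) = -628 - 153*C
y = -100151 (y = (36*14)*7 - 103679 = 504*7 - 103679 = 3528 - 103679 = -100151)
y - Y(V) = -100151 - (-628 - 153*0) = -100151 - (-628 + 0) = -100151 - 1*(-628) = -100151 + 628 = -99523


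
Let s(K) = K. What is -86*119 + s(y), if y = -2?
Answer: -10236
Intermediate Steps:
-86*119 + s(y) = -86*119 - 2 = -10234 - 2 = -10236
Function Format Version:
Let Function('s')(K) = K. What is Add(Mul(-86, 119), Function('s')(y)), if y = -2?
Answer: -10236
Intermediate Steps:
Add(Mul(-86, 119), Function('s')(y)) = Add(Mul(-86, 119), -2) = Add(-10234, -2) = -10236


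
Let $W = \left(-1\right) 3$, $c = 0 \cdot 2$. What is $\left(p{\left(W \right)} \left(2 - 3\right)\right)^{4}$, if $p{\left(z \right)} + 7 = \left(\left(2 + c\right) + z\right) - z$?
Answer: $625$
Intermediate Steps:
$c = 0$
$W = -3$
$p{\left(z \right)} = -5$ ($p{\left(z \right)} = -7 + \left(\left(\left(2 + 0\right) + z\right) - z\right) = -7 + \left(\left(2 + z\right) - z\right) = -7 + 2 = -5$)
$\left(p{\left(W \right)} \left(2 - 3\right)\right)^{4} = \left(- 5 \left(2 - 3\right)\right)^{4} = \left(\left(-5\right) \left(-1\right)\right)^{4} = 5^{4} = 625$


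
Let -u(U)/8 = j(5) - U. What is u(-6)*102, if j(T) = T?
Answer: -8976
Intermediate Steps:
u(U) = -40 + 8*U (u(U) = -8*(5 - U) = -40 + 8*U)
u(-6)*102 = (-40 + 8*(-6))*102 = (-40 - 48)*102 = -88*102 = -8976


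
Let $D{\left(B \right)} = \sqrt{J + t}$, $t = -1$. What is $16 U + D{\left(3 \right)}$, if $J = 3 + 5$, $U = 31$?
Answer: $496 + \sqrt{7} \approx 498.65$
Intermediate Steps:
$J = 8$
$D{\left(B \right)} = \sqrt{7}$ ($D{\left(B \right)} = \sqrt{8 - 1} = \sqrt{7}$)
$16 U + D{\left(3 \right)} = 16 \cdot 31 + \sqrt{7} = 496 + \sqrt{7}$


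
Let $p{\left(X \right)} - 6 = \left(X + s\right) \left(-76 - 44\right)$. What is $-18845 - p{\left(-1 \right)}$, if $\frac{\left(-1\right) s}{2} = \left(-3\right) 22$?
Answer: $-3131$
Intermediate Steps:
$s = 132$ ($s = - 2 \left(\left(-3\right) 22\right) = \left(-2\right) \left(-66\right) = 132$)
$p{\left(X \right)} = -15834 - 120 X$ ($p{\left(X \right)} = 6 + \left(X + 132\right) \left(-76 - 44\right) = 6 + \left(132 + X\right) \left(-120\right) = 6 - \left(15840 + 120 X\right) = -15834 - 120 X$)
$-18845 - p{\left(-1 \right)} = -18845 - \left(-15834 - -120\right) = -18845 - \left(-15834 + 120\right) = -18845 - -15714 = -18845 + 15714 = -3131$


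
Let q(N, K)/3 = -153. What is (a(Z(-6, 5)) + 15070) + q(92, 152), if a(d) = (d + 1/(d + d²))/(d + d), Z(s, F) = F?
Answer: 4383451/300 ≈ 14612.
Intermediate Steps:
q(N, K) = -459 (q(N, K) = 3*(-153) = -459)
a(d) = (d + 1/(d + d²))/(2*d) (a(d) = (d + 1/(d + d²))/((2*d)) = (d + 1/(d + d²))*(1/(2*d)) = (d + 1/(d + d²))/(2*d))
(a(Z(-6, 5)) + 15070) + q(92, 152) = ((½)*(1 + 5² + 5³)/(5²*(1 + 5)) + 15070) - 459 = ((½)*(1/25)*(1 + 25 + 125)/6 + 15070) - 459 = ((½)*(1/25)*(⅙)*151 + 15070) - 459 = (151/300 + 15070) - 459 = 4521151/300 - 459 = 4383451/300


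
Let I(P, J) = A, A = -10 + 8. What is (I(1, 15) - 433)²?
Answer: 189225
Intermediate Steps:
A = -2
I(P, J) = -2
(I(1, 15) - 433)² = (-2 - 433)² = (-435)² = 189225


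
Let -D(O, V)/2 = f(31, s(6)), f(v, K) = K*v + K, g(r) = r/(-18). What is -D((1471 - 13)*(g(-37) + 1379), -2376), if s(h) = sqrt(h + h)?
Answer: 128*sqrt(3) ≈ 221.70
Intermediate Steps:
g(r) = -r/18 (g(r) = r*(-1/18) = -r/18)
s(h) = sqrt(2)*sqrt(h) (s(h) = sqrt(2*h) = sqrt(2)*sqrt(h))
f(v, K) = K + K*v
D(O, V) = -128*sqrt(3) (D(O, V) = -2*sqrt(2)*sqrt(6)*(1 + 31) = -2*2*sqrt(3)*32 = -128*sqrt(3))
-D((1471 - 13)*(g(-37) + 1379), -2376) = -(-128)*sqrt(3) = 128*sqrt(3)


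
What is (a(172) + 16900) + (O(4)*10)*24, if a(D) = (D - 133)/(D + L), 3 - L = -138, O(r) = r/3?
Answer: 5389899/313 ≈ 17220.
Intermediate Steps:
O(r) = r/3 (O(r) = r*(⅓) = r/3)
L = 141 (L = 3 - 1*(-138) = 3 + 138 = 141)
a(D) = (-133 + D)/(141 + D) (a(D) = (D - 133)/(D + 141) = (-133 + D)/(141 + D))
(a(172) + 16900) + (O(4)*10)*24 = ((-133 + 172)/(141 + 172) + 16900) + (((⅓)*4)*10)*24 = (39/313 + 16900) + ((4/3)*10)*24 = ((1/313)*39 + 16900) + (40/3)*24 = (39/313 + 16900) + 320 = 5289739/313 + 320 = 5389899/313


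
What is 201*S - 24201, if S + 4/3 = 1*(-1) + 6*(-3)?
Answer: -28288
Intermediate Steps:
S = -61/3 (S = -4/3 + (1*(-1) + 6*(-3)) = -4/3 + (-1 - 18) = -4/3 - 19 = -61/3 ≈ -20.333)
201*S - 24201 = 201*(-61/3) - 24201 = -4087 - 24201 = -28288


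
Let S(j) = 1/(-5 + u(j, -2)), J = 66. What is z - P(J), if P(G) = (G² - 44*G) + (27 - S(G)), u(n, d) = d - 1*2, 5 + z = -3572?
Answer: -45505/9 ≈ -5056.1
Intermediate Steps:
z = -3577 (z = -5 - 3572 = -3577)
u(n, d) = -2 + d (u(n, d) = d - 2 = -2 + d)
S(j) = -⅑ (S(j) = 1/(-5 + (-2 - 2)) = 1/(-5 - 4) = 1/(-9) = -⅑)
P(G) = 244/9 + G² - 44*G (P(G) = (G² - 44*G) + (27 - 1*(-⅑)) = (G² - 44*G) + (27 + ⅑) = (G² - 44*G) + 244/9 = 244/9 + G² - 44*G)
z - P(J) = -3577 - (244/9 + 66² - 44*66) = -3577 - (244/9 + 4356 - 2904) = -3577 - 1*13312/9 = -3577 - 13312/9 = -45505/9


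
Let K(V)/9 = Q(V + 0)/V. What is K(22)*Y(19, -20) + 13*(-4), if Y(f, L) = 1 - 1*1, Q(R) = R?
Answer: -52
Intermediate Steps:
Y(f, L) = 0 (Y(f, L) = 1 - 1 = 0)
K(V) = 9 (K(V) = 9*((V + 0)/V) = 9*(V/V) = 9*1 = 9)
K(22)*Y(19, -20) + 13*(-4) = 9*0 + 13*(-4) = 0 - 52 = -52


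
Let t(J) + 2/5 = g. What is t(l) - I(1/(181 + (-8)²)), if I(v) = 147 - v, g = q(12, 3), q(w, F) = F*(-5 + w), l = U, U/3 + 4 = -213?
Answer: -30967/245 ≈ -126.40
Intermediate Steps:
U = -651 (U = -12 + 3*(-213) = -12 - 639 = -651)
l = -651
g = 21 (g = 3*(-5 + 12) = 3*7 = 21)
t(J) = 103/5 (t(J) = -⅖ + 21 = 103/5)
t(l) - I(1/(181 + (-8)²)) = 103/5 - (147 - 1/(181 + (-8)²)) = 103/5 - (147 - 1/(181 + 64)) = 103/5 - (147 - 1/245) = 103/5 - 1*36014/245 = 103/5 - 36014/245 = -30967/245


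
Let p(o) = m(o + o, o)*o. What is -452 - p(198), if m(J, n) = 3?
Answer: -1046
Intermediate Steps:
p(o) = 3*o
-452 - p(198) = -452 - 3*198 = -452 - 1*594 = -452 - 594 = -1046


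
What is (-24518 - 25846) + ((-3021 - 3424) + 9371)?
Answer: -47438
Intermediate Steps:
(-24518 - 25846) + ((-3021 - 3424) + 9371) = -50364 + (-6445 + 9371) = -50364 + 2926 = -47438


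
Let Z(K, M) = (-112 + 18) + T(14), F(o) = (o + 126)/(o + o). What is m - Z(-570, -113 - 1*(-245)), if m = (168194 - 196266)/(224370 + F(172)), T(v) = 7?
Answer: 3352657259/38591789 ≈ 86.875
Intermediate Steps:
F(o) = (126 + o)/(2*o) (F(o) = (126 + o)/((2*o)) = (126 + o)*(1/(2*o)) = (126 + o)/(2*o))
m = -4828384/38591789 (m = (168194 - 196266)/(224370 + (½)*(126 + 172)/172) = -28072/(224370 + (½)*(1/172)*298) = -28072/(224370 + 149/172) = -28072/38591789/172 = -28072*172/38591789 = -4828384/38591789 ≈ -0.12511)
Z(K, M) = -87 (Z(K, M) = (-112 + 18) + 7 = -94 + 7 = -87)
m - Z(-570, -113 - 1*(-245)) = -4828384/38591789 - 1*(-87) = -4828384/38591789 + 87 = 3352657259/38591789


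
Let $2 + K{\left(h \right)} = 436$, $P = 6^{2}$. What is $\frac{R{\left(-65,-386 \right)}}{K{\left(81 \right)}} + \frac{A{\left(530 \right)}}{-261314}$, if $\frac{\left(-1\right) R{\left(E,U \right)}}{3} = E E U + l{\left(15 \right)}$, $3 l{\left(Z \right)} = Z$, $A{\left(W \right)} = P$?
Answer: $\frac{639243937683}{56705138} \approx 11273.0$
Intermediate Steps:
$P = 36$
$A{\left(W \right)} = 36$
$l{\left(Z \right)} = \frac{Z}{3}$
$K{\left(h \right)} = 434$ ($K{\left(h \right)} = -2 + 436 = 434$)
$R{\left(E,U \right)} = -15 - 3 U E^{2}$ ($R{\left(E,U \right)} = - 3 \left(E E U + \frac{1}{3} \cdot 15\right) = - 3 \left(E^{2} U + 5\right) = - 3 \left(U E^{2} + 5\right) = - 3 \left(5 + U E^{2}\right) = -15 - 3 U E^{2}$)
$\frac{R{\left(-65,-386 \right)}}{K{\left(81 \right)}} + \frac{A{\left(530 \right)}}{-261314} = \frac{-15 - - 1158 \left(-65\right)^{2}}{434} + \frac{36}{-261314} = \left(-15 - \left(-1158\right) 4225\right) \frac{1}{434} + 36 \left(- \frac{1}{261314}\right) = \left(-15 + 4892550\right) \frac{1}{434} - \frac{18}{130657} = 4892535 \cdot \frac{1}{434} - \frac{18}{130657} = \frac{4892535}{434} - \frac{18}{130657} = \frac{639243937683}{56705138}$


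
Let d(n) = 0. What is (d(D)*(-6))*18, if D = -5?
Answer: 0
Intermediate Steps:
(d(D)*(-6))*18 = (0*(-6))*18 = 0*18 = 0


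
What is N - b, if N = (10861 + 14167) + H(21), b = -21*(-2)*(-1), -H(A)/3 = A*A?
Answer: 23747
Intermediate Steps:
H(A) = -3*A² (H(A) = -3*A*A = -3*A²)
b = -42 (b = 42*(-1) = -42)
N = 23705 (N = (10861 + 14167) - 3*21² = 25028 - 3*441 = 25028 - 1323 = 23705)
N - b = 23705 - 1*(-42) = 23705 + 42 = 23747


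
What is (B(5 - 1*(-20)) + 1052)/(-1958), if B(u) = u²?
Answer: -1677/1958 ≈ -0.85649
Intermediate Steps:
(B(5 - 1*(-20)) + 1052)/(-1958) = ((5 - 1*(-20))² + 1052)/(-1958) = ((5 + 20)² + 1052)*(-1/1958) = (25² + 1052)*(-1/1958) = (625 + 1052)*(-1/1958) = 1677*(-1/1958) = -1677/1958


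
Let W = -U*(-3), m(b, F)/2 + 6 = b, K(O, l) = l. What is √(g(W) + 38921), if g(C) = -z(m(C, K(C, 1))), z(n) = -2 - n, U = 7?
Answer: √38953 ≈ 197.37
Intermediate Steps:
m(b, F) = -12 + 2*b
W = 21 (W = -1*7*(-3) = -7*(-3) = 21)
g(C) = -10 + 2*C (g(C) = -(-2 - (-12 + 2*C)) = -(-2 + (12 - 2*C)) = -(10 - 2*C) = -10 + 2*C)
√(g(W) + 38921) = √((-10 + 2*21) + 38921) = √((-10 + 42) + 38921) = √(32 + 38921) = √38953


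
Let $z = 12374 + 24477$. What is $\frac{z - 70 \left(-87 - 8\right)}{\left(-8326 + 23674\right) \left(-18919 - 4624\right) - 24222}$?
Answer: $- \frac{43501}{361362186} \approx -0.00012038$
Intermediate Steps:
$z = 36851$
$\frac{z - 70 \left(-87 - 8\right)}{\left(-8326 + 23674\right) \left(-18919 - 4624\right) - 24222} = \frac{36851 - 70 \left(-87 - 8\right)}{\left(-8326 + 23674\right) \left(-18919 - 4624\right) - 24222} = \frac{36851 - -6650}{15348 \left(-23543\right) - 24222} = \frac{36851 + 6650}{-361337964 - 24222} = \frac{43501}{-361362186} = 43501 \left(- \frac{1}{361362186}\right) = - \frac{43501}{361362186}$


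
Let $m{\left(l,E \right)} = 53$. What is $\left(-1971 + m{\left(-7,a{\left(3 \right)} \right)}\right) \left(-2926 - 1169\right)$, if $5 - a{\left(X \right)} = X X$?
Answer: $7854210$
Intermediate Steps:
$a{\left(X \right)} = 5 - X^{2}$ ($a{\left(X \right)} = 5 - X X = 5 - X^{2}$)
$\left(-1971 + m{\left(-7,a{\left(3 \right)} \right)}\right) \left(-2926 - 1169\right) = \left(-1971 + 53\right) \left(-2926 - 1169\right) = \left(-1918\right) \left(-4095\right) = 7854210$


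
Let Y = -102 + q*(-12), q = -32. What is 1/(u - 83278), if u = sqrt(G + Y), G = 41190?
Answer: -41639/3467591906 - 36*sqrt(2)/1733795953 ≈ -1.2037e-5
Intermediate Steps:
Y = 282 (Y = -102 - 32*(-12) = -102 + 384 = 282)
u = 144*sqrt(2) (u = sqrt(41190 + 282) = sqrt(41472) = 144*sqrt(2) ≈ 203.65)
1/(u - 83278) = 1/(144*sqrt(2) - 83278) = 1/(-83278 + 144*sqrt(2))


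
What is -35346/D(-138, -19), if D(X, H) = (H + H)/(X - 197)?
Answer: -5920455/19 ≈ -3.1160e+5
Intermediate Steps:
D(X, H) = 2*H/(-197 + X) (D(X, H) = (2*H)/(-197 + X) = 2*H/(-197 + X))
-35346/D(-138, -19) = -35346/(2*(-19)/(-197 - 138)) = -35346/(2*(-19)/(-335)) = -35346/(2*(-19)*(-1/335)) = -35346/38/335 = -35346*335/38 = -5920455/19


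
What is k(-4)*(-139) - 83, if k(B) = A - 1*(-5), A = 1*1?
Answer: -917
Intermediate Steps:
A = 1
k(B) = 6 (k(B) = 1 - 1*(-5) = 1 + 5 = 6)
k(-4)*(-139) - 83 = 6*(-139) - 83 = -834 - 83 = -917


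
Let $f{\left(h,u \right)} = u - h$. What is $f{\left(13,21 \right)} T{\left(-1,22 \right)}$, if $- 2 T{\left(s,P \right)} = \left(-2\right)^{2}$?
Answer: $-16$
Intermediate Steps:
$T{\left(s,P \right)} = -2$ ($T{\left(s,P \right)} = - \frac{\left(-2\right)^{2}}{2} = \left(- \frac{1}{2}\right) 4 = -2$)
$f{\left(13,21 \right)} T{\left(-1,22 \right)} = \left(21 - 13\right) \left(-2\right) = 8 \left(-2\right) = -16$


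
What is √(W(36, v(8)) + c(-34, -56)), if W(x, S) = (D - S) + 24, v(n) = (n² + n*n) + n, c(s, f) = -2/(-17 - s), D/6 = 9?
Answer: 2*I*√4199/17 ≈ 7.6235*I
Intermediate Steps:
D = 54 (D = 6*9 = 54)
v(n) = n + 2*n² (v(n) = (n² + n²) + n = 2*n² + n = n + 2*n²)
W(x, S) = 78 - S (W(x, S) = (54 - S) + 24 = 78 - S)
√(W(36, v(8)) + c(-34, -56)) = √((78 - 8*(1 + 2*8)) + 2/(17 - 34)) = √((78 - 8*(1 + 16)) + 2/(-17)) = √((78 - 8*17) + 2*(-1/17)) = √((78 - 1*136) - 2/17) = √((78 - 136) - 2/17) = √(-58 - 2/17) = √(-988/17) = 2*I*√4199/17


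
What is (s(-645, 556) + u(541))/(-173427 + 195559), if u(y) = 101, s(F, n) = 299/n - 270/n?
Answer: 56185/12305392 ≈ 0.0045659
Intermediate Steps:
s(F, n) = 29/n
(s(-645, 556) + u(541))/(-173427 + 195559) = (29/556 + 101)/(-173427 + 195559) = (29*(1/556) + 101)/22132 = (29/556 + 101)*(1/22132) = (56185/556)*(1/22132) = 56185/12305392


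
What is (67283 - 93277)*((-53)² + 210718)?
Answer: -5550420838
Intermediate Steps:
(67283 - 93277)*((-53)² + 210718) = -25994*(2809 + 210718) = -25994*213527 = -5550420838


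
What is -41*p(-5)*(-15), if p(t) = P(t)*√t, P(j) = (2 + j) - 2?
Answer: -3075*I*√5 ≈ -6875.9*I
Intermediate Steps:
P(j) = j
p(t) = t^(3/2) (p(t) = t*√t = t^(3/2))
-41*p(-5)*(-15) = -(-205)*I*√5*(-15) = (205*I*√5)*(-15) = -3075*I*√5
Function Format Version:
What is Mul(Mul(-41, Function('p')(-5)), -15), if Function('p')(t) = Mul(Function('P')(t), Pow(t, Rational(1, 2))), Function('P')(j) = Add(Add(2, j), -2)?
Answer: Mul(-3075, I, Pow(5, Rational(1, 2))) ≈ Mul(-6875.9, I)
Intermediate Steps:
Function('P')(j) = j
Function('p')(t) = Pow(t, Rational(3, 2)) (Function('p')(t) = Mul(t, Pow(t, Rational(1, 2))) = Pow(t, Rational(3, 2)))
Mul(Mul(-41, Function('p')(-5)), -15) = Mul(Mul(-41, Pow(-5, Rational(3, 2))), -15) = Mul(Mul(-41, Mul(-5, I, Pow(5, Rational(1, 2)))), -15) = Mul(Mul(205, I, Pow(5, Rational(1, 2))), -15) = Mul(-3075, I, Pow(5, Rational(1, 2)))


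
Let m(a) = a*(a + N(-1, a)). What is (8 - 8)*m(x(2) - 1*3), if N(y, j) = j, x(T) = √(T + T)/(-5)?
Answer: 0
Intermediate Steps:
x(T) = -√2*√T/5 (x(T) = √(2*T)*(-⅕) = (√2*√T)*(-⅕) = -√2*√T/5)
m(a) = 2*a² (m(a) = a*(a + a) = a*(2*a) = 2*a²)
(8 - 8)*m(x(2) - 1*3) = (8 - 8)*(2*(-√2*√2/5 - 1*3)²) = 0*(2*(-⅖ - 3)²) = 0*(2*(-17/5)²) = 0*(2*(289/25)) = 0*(578/25) = 0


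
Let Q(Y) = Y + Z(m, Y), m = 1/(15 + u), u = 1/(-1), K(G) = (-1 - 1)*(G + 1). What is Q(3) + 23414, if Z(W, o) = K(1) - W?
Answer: 327781/14 ≈ 23413.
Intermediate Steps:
K(G) = -2 - 2*G (K(G) = -2*(1 + G) = -2 - 2*G)
u = -1
m = 1/14 (m = 1/(15 - 1) = 1/14 ≈ 0.071429)
Z(W, o) = -4 - W (Z(W, o) = (-2 - 2*1) - W = (-2 - 2) - W = -4 - W)
Q(Y) = -57/14 + Y (Q(Y) = Y + (-4 - 1*1/14) = Y + (-4 - 1/14) = Y - 57/14 = -57/14 + Y)
Q(3) + 23414 = (-57/14 + 3) + 23414 = -15/14 + 23414 = 327781/14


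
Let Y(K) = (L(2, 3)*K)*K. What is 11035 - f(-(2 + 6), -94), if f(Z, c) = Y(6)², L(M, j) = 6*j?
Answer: -408869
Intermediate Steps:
Y(K) = 18*K² (Y(K) = ((6*3)*K)*K = (18*K)*K = 18*K²)
f(Z, c) = 419904 (f(Z, c) = (18*6²)² = (18*36)² = 648² = 419904)
11035 - f(-(2 + 6), -94) = 11035 - 1*419904 = 11035 - 419904 = -408869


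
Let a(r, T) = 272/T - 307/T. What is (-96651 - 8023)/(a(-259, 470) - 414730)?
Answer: 9839356/38984627 ≈ 0.25239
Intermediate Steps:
a(r, T) = -35/T
(-96651 - 8023)/(a(-259, 470) - 414730) = (-96651 - 8023)/(-35/470 - 414730) = -104674/(-35*1/470 - 414730) = -104674/(-7/94 - 414730) = -104674/(-38984627/94) = -104674*(-94/38984627) = 9839356/38984627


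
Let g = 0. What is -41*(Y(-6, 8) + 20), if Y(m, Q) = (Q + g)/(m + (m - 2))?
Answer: -5576/7 ≈ -796.57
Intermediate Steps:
Y(m, Q) = Q/(-2 + 2*m) (Y(m, Q) = (Q + 0)/(m + (m - 2)) = Q/(m + (-2 + m)) = Q/(-2 + 2*m))
-41*(Y(-6, 8) + 20) = -41*((1/2)*8/(-1 - 6) + 20) = -41*((1/2)*8/(-7) + 20) = -41*((1/2)*8*(-1/7) + 20) = -41*(-4/7 + 20) = -41*136/7 = -5576/7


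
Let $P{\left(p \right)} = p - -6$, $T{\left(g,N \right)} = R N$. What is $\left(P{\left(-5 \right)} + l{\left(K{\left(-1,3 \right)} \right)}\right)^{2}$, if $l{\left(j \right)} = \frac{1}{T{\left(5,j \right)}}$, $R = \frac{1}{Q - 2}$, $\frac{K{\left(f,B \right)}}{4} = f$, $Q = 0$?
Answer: $\frac{9}{4} \approx 2.25$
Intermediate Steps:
$K{\left(f,B \right)} = 4 f$
$R = - \frac{1}{2}$ ($R = \frac{1}{0 - 2} = \frac{1}{-2} = - \frac{1}{2} \approx -0.5$)
$T{\left(g,N \right)} = - \frac{N}{2}$
$P{\left(p \right)} = 6 + p$ ($P{\left(p \right)} = p + 6 = 6 + p$)
$l{\left(j \right)} = - \frac{2}{j}$ ($l{\left(j \right)} = \frac{1}{\left(- \frac{1}{2}\right) j} = - \frac{2}{j}$)
$\left(P{\left(-5 \right)} + l{\left(K{\left(-1,3 \right)} \right)}\right)^{2} = \left(\left(6 - 5\right) - \frac{2}{4 \left(-1\right)}\right)^{2} = \left(1 - \frac{2}{-4}\right)^{2} = \left(1 - - \frac{1}{2}\right)^{2} = \left(1 + \frac{1}{2}\right)^{2} = \left(\frac{3}{2}\right)^{2} = \frac{9}{4}$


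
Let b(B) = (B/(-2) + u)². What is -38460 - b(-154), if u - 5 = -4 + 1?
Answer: -44701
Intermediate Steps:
u = 2 (u = 5 + (-4 + 1) = 5 - 3 = 2)
b(B) = (2 - B/2)² (b(B) = (B/(-2) + 2)² = (B*(-½) + 2)² = (-B/2 + 2)² = (2 - B/2)²)
-38460 - b(-154) = -38460 - (-4 - 154)²/4 = -38460 - (-158)²/4 = -38460 - 24964/4 = -38460 - 1*6241 = -38460 - 6241 = -44701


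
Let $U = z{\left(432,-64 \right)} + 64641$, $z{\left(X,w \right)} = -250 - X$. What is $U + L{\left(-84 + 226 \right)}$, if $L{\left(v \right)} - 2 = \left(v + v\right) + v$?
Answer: $64387$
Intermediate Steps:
$L{\left(v \right)} = 2 + 3 v$ ($L{\left(v \right)} = 2 + \left(\left(v + v\right) + v\right) = 2 + \left(2 v + v\right) = 2 + 3 v$)
$U = 63959$ ($U = \left(-250 - 432\right) + 64641 = -682 + 64641 = 63959$)
$U + L{\left(-84 + 226 \right)} = 63959 + \left(2 + 3 \left(-84 + 226\right)\right) = 63959 + \left(2 + 3 \cdot 142\right) = 63959 + \left(2 + 426\right) = 63959 + 428 = 64387$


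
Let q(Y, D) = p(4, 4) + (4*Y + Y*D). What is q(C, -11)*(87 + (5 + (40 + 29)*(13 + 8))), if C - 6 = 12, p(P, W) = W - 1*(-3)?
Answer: -183379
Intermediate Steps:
p(P, W) = 3 + W (p(P, W) = W + 3 = 3 + W)
C = 18 (C = 6 + 12 = 18)
q(Y, D) = 7 + 4*Y + D*Y (q(Y, D) = (3 + 4) + (4*Y + Y*D) = 7 + (4*Y + D*Y) = 7 + 4*Y + D*Y)
q(C, -11)*(87 + (5 + (40 + 29)*(13 + 8))) = (7 + 4*18 - 11*18)*(87 + (5 + (40 + 29)*(13 + 8))) = (7 + 72 - 198)*(87 + (5 + 69*21)) = -119*(87 + (5 + 1449)) = -119*(87 + 1454) = -119*1541 = -183379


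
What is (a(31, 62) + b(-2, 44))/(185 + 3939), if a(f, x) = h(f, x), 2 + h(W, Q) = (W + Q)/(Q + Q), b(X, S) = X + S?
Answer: 163/16496 ≈ 0.0098812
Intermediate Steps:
b(X, S) = S + X
h(W, Q) = -2 + (Q + W)/(2*Q) (h(W, Q) = -2 + (W + Q)/(Q + Q) = -2 + (Q + W)/((2*Q)) = -2 + (Q + W)*(1/(2*Q)) = -2 + (Q + W)/(2*Q))
a(f, x) = (f - 3*x)/(2*x)
(a(31, 62) + b(-2, 44))/(185 + 3939) = ((1/2)*(31 - 3*62)/62 + (44 - 2))/(185 + 3939) = ((1/2)*(1/62)*(31 - 186) + 42)/4124 = ((1/2)*(1/62)*(-155) + 42)*(1/4124) = (-5/4 + 42)*(1/4124) = (163/4)*(1/4124) = 163/16496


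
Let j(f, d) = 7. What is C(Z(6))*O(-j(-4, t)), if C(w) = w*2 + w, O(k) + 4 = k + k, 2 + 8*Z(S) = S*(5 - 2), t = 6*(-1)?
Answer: -108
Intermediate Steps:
t = -6
Z(S) = -1/4 + 3*S/8 (Z(S) = -1/4 + (S*(5 - 2))/8 = -1/4 + (S*3)/8 = -1/4 + (3*S)/8 = -1/4 + 3*S/8)
O(k) = -4 + 2*k (O(k) = -4 + (k + k) = -4 + 2*k)
C(w) = 3*w (C(w) = 2*w + w = 3*w)
C(Z(6))*O(-j(-4, t)) = (3*(-1/4 + (3/8)*6))*(-4 + 2*(-1*7)) = (3*(-1/4 + 9/4))*(-4 + 2*(-7)) = (3*2)*(-4 - 14) = 6*(-18) = -108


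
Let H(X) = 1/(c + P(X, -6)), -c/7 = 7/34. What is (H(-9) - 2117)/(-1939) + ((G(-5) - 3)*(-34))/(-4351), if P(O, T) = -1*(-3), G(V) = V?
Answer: 460085993/447139217 ≈ 1.0290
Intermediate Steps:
P(O, T) = 3
c = -49/34 ≈ -1.4412
H(X) = 34/53 (H(X) = 1/(-49/34 + 3) = 1/(53/34) = 34/53)
(H(-9) - 2117)/(-1939) + ((G(-5) - 3)*(-34))/(-4351) = (34/53 - 2117)/(-1939) + ((-5 - 3)*(-34))/(-4351) = -112167/53*(-1/1939) - 8*(-34)*(-1/4351) = 112167/102767 + 272*(-1/4351) = 112167/102767 - 272/4351 = 460085993/447139217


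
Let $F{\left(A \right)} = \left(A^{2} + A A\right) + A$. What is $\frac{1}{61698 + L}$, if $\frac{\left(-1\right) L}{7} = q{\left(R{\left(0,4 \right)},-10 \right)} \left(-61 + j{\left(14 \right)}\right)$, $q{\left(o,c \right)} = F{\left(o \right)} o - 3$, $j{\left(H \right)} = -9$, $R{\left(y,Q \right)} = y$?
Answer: $\frac{1}{60228} \approx 1.6604 \cdot 10^{-5}$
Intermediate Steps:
$F{\left(A \right)} = A + 2 A^{2}$ ($F{\left(A \right)} = \left(A^{2} + A^{2}\right) + A = 2 A^{2} + A = A + 2 A^{2}$)
$q{\left(o,c \right)} = -3 + o^{2} \left(1 + 2 o\right)$ ($q{\left(o,c \right)} = o \left(1 + 2 o\right) o - 3 = o^{2} \left(1 + 2 o\right) - 3 = -3 + o^{2} \left(1 + 2 o\right)$)
$L = -1470$ ($L = - 7 \left(-3 + 0^{2} \left(1 + 2 \cdot 0\right)\right) \left(-61 - 9\right) = - 7 \left(-3 + 0 \left(1 + 0\right)\right) \left(-70\right) = - 7 \left(-3 + 0 \cdot 1\right) \left(-70\right) = - 7 \left(-3 + 0\right) \left(-70\right) = - 7 \left(\left(-3\right) \left(-70\right)\right) = \left(-7\right) 210 = -1470$)
$\frac{1}{61698 + L} = \frac{1}{61698 - 1470} = \frac{1}{60228}$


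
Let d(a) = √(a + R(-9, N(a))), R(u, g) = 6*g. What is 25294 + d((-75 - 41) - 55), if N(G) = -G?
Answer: 25294 + 3*√95 ≈ 25323.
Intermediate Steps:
d(a) = √5*√(-a) (d(a) = √(a + 6*(-a)) = √(a - 6*a) = √(-5*a) = √5*√(-a))
25294 + d((-75 - 41) - 55) = 25294 + √5*√(-((-75 - 41) - 55)) = 25294 + √5*√(-(-116 - 55)) = 25294 + √5*√(-1*(-171)) = 25294 + √5*√171 = 25294 + √5*(3*√19) = 25294 + 3*√95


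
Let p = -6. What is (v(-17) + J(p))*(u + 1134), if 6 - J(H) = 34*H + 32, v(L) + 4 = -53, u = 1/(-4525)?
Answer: 620893229/4525 ≈ 1.3721e+5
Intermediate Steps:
u = -1/4525 ≈ -0.00022099
v(L) = -57 (v(L) = -4 - 53 = -57)
J(H) = -26 - 34*H (J(H) = 6 - (34*H + 32) = 6 - (32 + 34*H) = 6 + (-32 - 34*H) = -26 - 34*H)
(v(-17) + J(p))*(u + 1134) = (-57 + (-26 - 34*(-6)))*(-1/4525 + 1134) = (-57 + (-26 + 204))*(5131349/4525) = (-57 + 178)*(5131349/4525) = 121*(5131349/4525) = 620893229/4525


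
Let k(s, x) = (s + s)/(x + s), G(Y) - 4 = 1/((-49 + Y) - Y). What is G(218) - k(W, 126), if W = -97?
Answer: 15161/1421 ≈ 10.669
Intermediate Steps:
G(Y) = 195/49 (G(Y) = 4 + 1/((-49 + Y) - Y) = 4 + 1/(-49) = 4 - 1/49 = 195/49)
k(s, x) = 2*s/(s + x) (k(s, x) = (2*s)/(s + x) = 2*s/(s + x))
G(218) - k(W, 126) = 195/49 - 2*(-97)/(-97 + 126) = 195/49 - 2*(-97)/29 = 195/49 - 1*(-194/29) = 195/49 + 194/29 = 15161/1421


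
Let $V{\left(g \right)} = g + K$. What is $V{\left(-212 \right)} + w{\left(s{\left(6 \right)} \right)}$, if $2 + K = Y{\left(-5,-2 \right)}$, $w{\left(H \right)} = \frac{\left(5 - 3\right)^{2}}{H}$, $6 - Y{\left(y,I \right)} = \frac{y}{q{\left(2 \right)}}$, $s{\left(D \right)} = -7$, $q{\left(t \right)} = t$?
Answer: $- \frac{2885}{14} \approx -206.07$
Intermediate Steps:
$Y{\left(y,I \right)} = 6 - \frac{y}{2}$
$w{\left(H \right)} = \frac{4}{H}$ ($w{\left(H \right)} = \frac{2^{2}}{H} = \frac{4}{H}$)
$K = \frac{13}{2}$ ($K = -2 + \left(6 - - \frac{5}{2}\right) = -2 + \left(6 + \frac{5}{2}\right) = -2 + \frac{17}{2} = \frac{13}{2} \approx 6.5$)
$V{\left(g \right)} = \frac{13}{2} + g$ ($V{\left(g \right)} = g + \frac{13}{2} = \frac{13}{2} + g$)
$V{\left(-212 \right)} + w{\left(s{\left(6 \right)} \right)} = \left(\frac{13}{2} - 212\right) + \frac{4}{-7} = - \frac{411}{2} + 4 \left(- \frac{1}{7}\right) = - \frac{411}{2} - \frac{4}{7} = - \frac{2885}{14}$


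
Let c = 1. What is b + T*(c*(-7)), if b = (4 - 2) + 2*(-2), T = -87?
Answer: 607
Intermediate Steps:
b = -2 (b = 2 - 4 = -2)
b + T*(c*(-7)) = -2 - 87*(-7) = -2 + 609 = 607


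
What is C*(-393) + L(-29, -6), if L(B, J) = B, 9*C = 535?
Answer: -70172/3 ≈ -23391.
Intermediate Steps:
C = 535/9 (C = (⅑)*535 = 535/9 ≈ 59.444)
C*(-393) + L(-29, -6) = (535/9)*(-393) - 29 = -70085/3 - 29 = -70172/3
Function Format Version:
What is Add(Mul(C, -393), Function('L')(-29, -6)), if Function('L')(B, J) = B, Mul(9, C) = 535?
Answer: Rational(-70172, 3) ≈ -23391.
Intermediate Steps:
C = Rational(535, 9) (C = Mul(Rational(1, 9), 535) = Rational(535, 9) ≈ 59.444)
Add(Mul(C, -393), Function('L')(-29, -6)) = Add(Mul(Rational(535, 9), -393), -29) = Add(Rational(-70085, 3), -29) = Rational(-70172, 3)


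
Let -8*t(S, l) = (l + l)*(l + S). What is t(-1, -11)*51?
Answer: -1683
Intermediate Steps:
t(S, l) = -l*(S + l)/4 (t(S, l) = -(l + l)*(l + S)/8 = -2*l*(S + l)/8 = -l*(S + l)/4)
t(-1, -11)*51 = -¼*(-11)*(-1 - 11)*51 = -¼*(-11)*(-12)*51 = -33*51 = -1683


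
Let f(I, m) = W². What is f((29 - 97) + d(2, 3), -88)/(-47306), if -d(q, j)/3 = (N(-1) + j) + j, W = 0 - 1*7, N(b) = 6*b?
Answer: -7/6758 ≈ -0.0010358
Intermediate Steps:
W = -7 (W = 0 - 7 = -7)
d(q, j) = 18 - 6*j (d(q, j) = -3*((6*(-1) + j) + j) = -3*((-6 + j) + j) = -3*(-6 + 2*j) = 18 - 6*j)
f(I, m) = 49 (f(I, m) = (-7)² = 49)
f((29 - 97) + d(2, 3), -88)/(-47306) = 49/(-47306) = 49*(-1/47306) = -7/6758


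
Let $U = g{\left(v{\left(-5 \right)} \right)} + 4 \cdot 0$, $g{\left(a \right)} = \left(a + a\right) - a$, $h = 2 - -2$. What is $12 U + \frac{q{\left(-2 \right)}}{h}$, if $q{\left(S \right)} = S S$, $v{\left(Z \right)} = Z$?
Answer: $-59$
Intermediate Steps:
$h = 4$ ($h = 2 + 2 = 4$)
$q{\left(S \right)} = S^{2}$
$g{\left(a \right)} = a$ ($g{\left(a \right)} = 2 a - a = a$)
$U = -5$ ($U = -5 + 4 \cdot 0 = -5 + 0 = -5$)
$12 U + \frac{q{\left(-2 \right)}}{h} = 12 \left(-5\right) + \frac{\left(-2\right)^{2}}{4} = -60 + 4 \cdot \frac{1}{4} = -60 + 1 = -59$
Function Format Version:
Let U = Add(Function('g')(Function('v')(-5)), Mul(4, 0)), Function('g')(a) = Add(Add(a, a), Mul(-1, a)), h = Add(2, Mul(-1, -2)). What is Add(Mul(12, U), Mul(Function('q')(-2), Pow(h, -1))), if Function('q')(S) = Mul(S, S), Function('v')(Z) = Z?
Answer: -59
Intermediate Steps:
h = 4 (h = Add(2, 2) = 4)
Function('q')(S) = Pow(S, 2)
Function('g')(a) = a (Function('g')(a) = Add(Mul(2, a), Mul(-1, a)) = a)
U = -5 (U = Add(-5, Mul(4, 0)) = Add(-5, 0) = -5)
Add(Mul(12, U), Mul(Function('q')(-2), Pow(h, -1))) = Add(Mul(12, -5), Mul(Pow(-2, 2), Pow(4, -1))) = Add(-60, Mul(4, Rational(1, 4))) = Add(-60, 1) = -59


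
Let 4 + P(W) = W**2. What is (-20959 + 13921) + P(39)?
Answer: -5521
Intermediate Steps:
P(W) = -4 + W**2
(-20959 + 13921) + P(39) = (-20959 + 13921) + (-4 + 39**2) = -7038 + (-4 + 1521) = -7038 + 1517 = -5521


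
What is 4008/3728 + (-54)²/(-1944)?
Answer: -99/233 ≈ -0.42489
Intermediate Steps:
4008/3728 + (-54)²/(-1944) = 4008*(1/3728) + 2916*(-1/1944) = 501/466 - 3/2 = -99/233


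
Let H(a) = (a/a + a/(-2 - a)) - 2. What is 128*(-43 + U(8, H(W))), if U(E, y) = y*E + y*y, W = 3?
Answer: -170368/25 ≈ -6814.7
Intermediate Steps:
H(a) = -1 + a/(-2 - a) (H(a) = (1 + a/(-2 - a)) - 2 = -1 + a/(-2 - a))
U(E, y) = y**2 + E*y (U(E, y) = E*y + y**2 = y**2 + E*y)
128*(-43 + U(8, H(W))) = 128*(-43 + (2*(-1 - 1*3)/(2 + 3))*(8 + 2*(-1 - 1*3)/(2 + 3))) = 128*(-43 + (2*(-1 - 3)/5)*(8 + 2*(-1 - 3)/5)) = 128*(-43 + (2*(1/5)*(-4))*(8 + 2*(1/5)*(-4))) = 128*(-43 - 8*(8 - 8/5)/5) = 128*(-43 - 8/5*32/5) = 128*(-43 - 256/25) = 128*(-1331/25) = -170368/25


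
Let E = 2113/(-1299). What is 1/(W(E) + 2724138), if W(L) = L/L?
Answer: 1/2724139 ≈ 3.6709e-7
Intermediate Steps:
E = -2113/1299 (E = 2113*(-1/1299) = -2113/1299 ≈ -1.6266)
W(L) = 1
1/(W(E) + 2724138) = 1/(1 + 2724138) = 1/2724139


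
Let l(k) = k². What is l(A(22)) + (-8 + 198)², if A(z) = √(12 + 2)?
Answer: 36114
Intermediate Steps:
A(z) = √14
l(A(22)) + (-8 + 198)² = (√14)² + (-8 + 198)² = 14 + 190² = 14 + 36100 = 36114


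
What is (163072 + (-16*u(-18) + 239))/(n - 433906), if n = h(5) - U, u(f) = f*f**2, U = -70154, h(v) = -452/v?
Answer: -427705/606404 ≈ -0.70531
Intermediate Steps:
u(f) = f**3
n = 350318/5 (n = -452/5 - 1*(-70154) = -452*1/5 + 70154 = -452/5 + 70154 = 350318/5 ≈ 70064.)
(163072 + (-16*u(-18) + 239))/(n - 433906) = (163072 + (-16*(-18)**3 + 239))/(350318/5 - 433906) = (163072 + (-16*(-5832) + 239))/(-1819212/5) = (163072 + (93312 + 239))*(-5/1819212) = (163072 + 93551)*(-5/1819212) = 256623*(-5/1819212) = -427705/606404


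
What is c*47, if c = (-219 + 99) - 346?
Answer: -21902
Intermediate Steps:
c = -466 (c = -120 - 346 = -466)
c*47 = -466*47 = -21902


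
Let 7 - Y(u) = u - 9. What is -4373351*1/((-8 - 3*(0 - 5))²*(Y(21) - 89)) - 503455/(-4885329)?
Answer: 21367577381209/22501825374 ≈ 949.59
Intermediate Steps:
Y(u) = 16 - u (Y(u) = 7 - (u - 9) = 7 - (-9 + u) = 7 + (9 - u) = 16 - u)
-4373351*1/((-8 - 3*(0 - 5))²*(Y(21) - 89)) - 503455/(-4885329) = -4373351*1/((-8 - 3*(0 - 5))²*((16 - 1*21) - 89)) - 503455/(-4885329) = -4373351*1/((-8 - 3*(-5))²*((16 - 21) - 89)) - 503455*(-1/4885329) = -4373351*1/((-8 + 15)²*(-5 - 89)) + 503455/4885329 = -4373351/(7²*(-94)) + 503455/4885329 = -4373351/(49*(-94)) + 503455/4885329 = -4373351/(-4606) + 503455/4885329 = -4373351*(-1/4606) + 503455/4885329 = 4373351/4606 + 503455/4885329 = 21367577381209/22501825374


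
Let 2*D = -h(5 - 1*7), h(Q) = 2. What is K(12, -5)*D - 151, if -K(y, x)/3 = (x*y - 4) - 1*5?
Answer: -358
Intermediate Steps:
D = -1 (D = (-1*2)/2 = (½)*(-2) = -1)
K(y, x) = 27 - 3*x*y (K(y, x) = -3*((x*y - 4) - 1*5) = -3*((-4 + x*y) - 5) = -3*(-9 + x*y) = 27 - 3*x*y)
K(12, -5)*D - 151 = (27 - 3*(-5)*12)*(-1) - 151 = (27 + 180)*(-1) - 151 = 207*(-1) - 151 = -207 - 151 = -358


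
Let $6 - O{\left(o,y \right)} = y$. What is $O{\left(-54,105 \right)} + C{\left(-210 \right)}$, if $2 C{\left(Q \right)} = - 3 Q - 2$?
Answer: $215$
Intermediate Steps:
$O{\left(o,y \right)} = 6 - y$
$C{\left(Q \right)} = -1 - \frac{3 Q}{2}$ ($C{\left(Q \right)} = \frac{- 3 Q - 2}{2} = \frac{-2 - 3 Q}{2} = -1 - \frac{3 Q}{2}$)
$O{\left(-54,105 \right)} + C{\left(-210 \right)} = \left(6 - 105\right) - -314 = \left(6 - 105\right) + \left(-1 + 315\right) = -99 + 314 = 215$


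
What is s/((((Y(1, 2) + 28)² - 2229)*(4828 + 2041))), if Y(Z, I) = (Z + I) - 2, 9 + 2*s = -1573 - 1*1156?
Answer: 1369/9534172 ≈ 0.00014359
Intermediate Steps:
s = -1369 (s = -9/2 + (-1573 - 1*1156)/2 = -9/2 + (-1573 - 1156)/2 = -9/2 + (½)*(-2729) = -9/2 - 2729/2 = -1369)
Y(Z, I) = -2 + I + Z (Y(Z, I) = (I + Z) - 2 = -2 + I + Z)
s/((((Y(1, 2) + 28)² - 2229)*(4828 + 2041))) = -1369*1/((4828 + 2041)*(((-2 + 2 + 1) + 28)² - 2229)) = -1369*1/(6869*((1 + 28)² - 2229)) = -1369*1/(6869*(29² - 2229)) = -1369*1/(6869*(841 - 2229)) = -1369/((-1388*6869)) = -1369/(-9534172) = -1369*(-1/9534172) = 1369/9534172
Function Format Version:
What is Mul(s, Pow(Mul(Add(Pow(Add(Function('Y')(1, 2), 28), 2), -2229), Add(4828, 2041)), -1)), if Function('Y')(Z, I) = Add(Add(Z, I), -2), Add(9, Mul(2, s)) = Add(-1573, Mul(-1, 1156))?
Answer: Rational(1369, 9534172) ≈ 0.00014359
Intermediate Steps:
s = -1369 (s = Add(Rational(-9, 2), Mul(Rational(1, 2), Add(-1573, Mul(-1, 1156)))) = Add(Rational(-9, 2), Mul(Rational(1, 2), Add(-1573, -1156))) = Add(Rational(-9, 2), Mul(Rational(1, 2), -2729)) = Add(Rational(-9, 2), Rational(-2729, 2)) = -1369)
Function('Y')(Z, I) = Add(-2, I, Z) (Function('Y')(Z, I) = Add(Add(I, Z), -2) = Add(-2, I, Z))
Mul(s, Pow(Mul(Add(Pow(Add(Function('Y')(1, 2), 28), 2), -2229), Add(4828, 2041)), -1)) = Mul(-1369, Pow(Mul(Add(Pow(Add(Add(-2, 2, 1), 28), 2), -2229), Add(4828, 2041)), -1)) = Mul(-1369, Pow(Mul(Add(Pow(Add(1, 28), 2), -2229), 6869), -1)) = Mul(-1369, Pow(Mul(Add(Pow(29, 2), -2229), 6869), -1)) = Mul(-1369, Pow(Mul(Add(841, -2229), 6869), -1)) = Mul(-1369, Pow(Mul(-1388, 6869), -1)) = Mul(-1369, Pow(-9534172, -1)) = Mul(-1369, Rational(-1, 9534172)) = Rational(1369, 9534172)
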